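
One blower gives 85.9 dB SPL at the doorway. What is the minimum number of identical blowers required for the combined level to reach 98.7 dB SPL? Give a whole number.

The shortfall is 98.7 − 85.9 = 12.8 dB, and N units add 10·log₁₀ N, so need 10·log₁₀ N ≥ 12.8.
N ≥ 10^(12.8/10) = 19.055, so N = 20.

20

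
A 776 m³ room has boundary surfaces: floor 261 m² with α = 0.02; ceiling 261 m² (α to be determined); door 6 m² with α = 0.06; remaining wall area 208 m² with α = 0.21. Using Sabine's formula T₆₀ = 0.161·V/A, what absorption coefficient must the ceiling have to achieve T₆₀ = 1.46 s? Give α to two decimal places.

0.14

From T₆₀ = 0.161·V/A, the target T₆₀ = 1.46 s needs A = 0.161·776/1.46 = 85.57 m².
Absorption from the other surfaces = 261·0.02 + 6·0.06 + 208·0.21 = 49.26 m², so the ceiling must supply 36.31 m² over 261 m².
α = 36.31/261 = 0.139.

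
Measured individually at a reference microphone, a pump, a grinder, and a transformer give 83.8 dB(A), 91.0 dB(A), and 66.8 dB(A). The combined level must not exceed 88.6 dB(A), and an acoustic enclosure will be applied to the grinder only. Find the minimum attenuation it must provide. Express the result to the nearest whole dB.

4 dB

Fixed contribution from the other sources: Σ 10^(L/10) = 10^(83.8/10) + 10^(66.8/10) = 2.447e+08 (83.89 dB(A)).
To meet 88.6 dB(A) overall, the treated grinder may contribute at most 10^(88.6/10) − 2.447e+08 = 4.798e+08, i.e. 86.81 dB(A).
Required insertion loss = 91.0 − 86.81 = 4.19 dB.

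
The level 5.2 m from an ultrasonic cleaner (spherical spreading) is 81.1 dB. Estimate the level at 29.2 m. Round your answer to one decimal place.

Point-source attenuation: ΔL = 20·log₁₀(r₂/r₁) = 20·log₁₀(29.2/5.2) = 14.988 dB.
L₂ = 81.1 − 20·log₁₀(29.2/5.2) = 81.1 − 14.988 = 66.11 dB.

66.1 dB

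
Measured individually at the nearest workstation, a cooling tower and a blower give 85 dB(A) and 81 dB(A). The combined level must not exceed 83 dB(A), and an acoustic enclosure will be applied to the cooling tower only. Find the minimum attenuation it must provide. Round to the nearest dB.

6 dB

The untreated sources together contribute 10^(81/10) = 1.259e+08, i.e. 81.00 dB(A).
The limit corresponds to 10^(83/10) = 1.995e+08; subtracting the fixed part leaves 7.363e+07 for the cooling tower, i.e. 78.67 dB(A).
Required insertion loss = 85 − 78.67 = 6.33 dB.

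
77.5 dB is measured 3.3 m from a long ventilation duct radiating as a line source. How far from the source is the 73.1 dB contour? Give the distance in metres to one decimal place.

The 4.4 dB drop corresponds to a distance ratio of 10^(4.4/10) for a line source.
r₂ = 3.3·10^((77.5−73.1)/10) = 3.3·10^(4.4/10) = 9.09 m.

9.1 m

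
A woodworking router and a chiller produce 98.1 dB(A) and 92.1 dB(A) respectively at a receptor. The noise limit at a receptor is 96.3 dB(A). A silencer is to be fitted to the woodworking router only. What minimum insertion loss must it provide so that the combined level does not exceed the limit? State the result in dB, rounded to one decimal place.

Fixed contribution from the other source: Σ 10^(L/10) = 10^(92.1/10) = 1.622e+09 (92.10 dB(A)).
The limit corresponds to 10^(96.3/10) = 4.266e+09; subtracting the fixed part leaves 2.644e+09 for the woodworking router, i.e. 94.22 dB(A).
Required insertion loss = 98.1 − 94.22 = 3.88 dB.

3.9 dB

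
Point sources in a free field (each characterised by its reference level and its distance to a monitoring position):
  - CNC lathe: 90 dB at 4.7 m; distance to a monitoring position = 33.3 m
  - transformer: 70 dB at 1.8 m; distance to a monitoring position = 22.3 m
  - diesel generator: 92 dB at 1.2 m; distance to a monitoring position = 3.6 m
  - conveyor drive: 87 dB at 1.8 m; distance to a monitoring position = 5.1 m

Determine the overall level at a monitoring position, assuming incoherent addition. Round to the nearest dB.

Apply inverse-square spreading to bring every level to the receiver, then sum 10^(L/10).
CNC lathe: 90 − 20·log₁₀(33.3/4.7) = 90 − 17.01 = 72.99 dB.
transformer: 70 − 20·log₁₀(22.3/1.8) = 70 − 21.86 = 48.14 dB.
diesel generator: 92 − 20·log₁₀(3.6/1.2) = 92 − 9.54 = 82.46 dB.
conveyor drive: 87 − 20·log₁₀(5.1/1.8) = 87 − 9.05 = 77.95 dB.
Σ 10^(L/10) = 2.585e+08 → L_total = 10·log₁₀(2.585e+08) = 84.12 dB.

84 dB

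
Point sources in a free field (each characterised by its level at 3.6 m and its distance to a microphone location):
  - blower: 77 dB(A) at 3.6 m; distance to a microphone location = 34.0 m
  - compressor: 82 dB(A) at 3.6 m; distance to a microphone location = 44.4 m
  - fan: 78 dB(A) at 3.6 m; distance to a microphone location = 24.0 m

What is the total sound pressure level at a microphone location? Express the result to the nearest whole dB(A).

65 dB(A)

First find each source's level at the receiver (point-source: −20·log₁₀(r/r_ref)), then combine on an intensity basis.
blower: 77 − 20·log₁₀(34.0/3.6) = 77 − 19.50 = 57.50 dB(A).
compressor: 82 − 20·log₁₀(44.4/3.6) = 82 − 21.82 = 60.18 dB(A).
fan: 78 − 20·log₁₀(24.0/3.6) = 78 − 16.48 = 61.52 dB(A).
Σ 10^(L/10) = 3.023e+06 → L_total = 10·log₁₀(3.023e+06) = 64.81 dB(A).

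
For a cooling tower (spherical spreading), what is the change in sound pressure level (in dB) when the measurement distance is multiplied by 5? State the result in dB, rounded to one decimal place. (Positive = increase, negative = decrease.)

Point-source spreading: ΔL = −20·log₁₀(r₂/r₁).
ΔL = −20·log₁₀(5) = -13.98 dB.

-14.0 dB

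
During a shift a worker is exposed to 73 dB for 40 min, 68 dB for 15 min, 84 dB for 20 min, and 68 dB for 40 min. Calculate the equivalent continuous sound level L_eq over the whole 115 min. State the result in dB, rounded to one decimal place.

Weight each interval's intensity by its duration and average over T = 115 min:
Σ tᵢ·10^(Lᵢ/10) = 40·10^(73/10) + 15·10^(68/10) + 20·10^(84/10) + 40·10^(68/10) = 6.169e+09.
L_eq = 10·log₁₀(6.169e+09/115) = 77.30 dB.

77.3 dB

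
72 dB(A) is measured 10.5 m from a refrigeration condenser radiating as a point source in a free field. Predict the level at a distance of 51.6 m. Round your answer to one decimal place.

58.2 dB(A)

For a point source, L₂ = L₁ − 20·log₁₀(r₂/r₁).
L₂ = 72 − 20·log₁₀(51.6/10.5) = 72 − 13.829 = 58.17 dB(A).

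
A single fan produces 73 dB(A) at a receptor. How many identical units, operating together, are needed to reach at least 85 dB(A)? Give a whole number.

N identical sources give L₁ + 10·log₁₀ N, so require 10·log₁₀ N ≥ 85 − 73 = 12.0 dB.
N ≥ 10^(12.0/10) = 15.849, so N = 16.

16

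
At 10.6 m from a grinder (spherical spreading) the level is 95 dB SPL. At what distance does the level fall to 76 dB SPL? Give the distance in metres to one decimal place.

The 19.0 dB drop corresponds to a distance ratio of 10^(19.0/20) for a point source.
r₂ = 10.6·10^((95−76)/20) = 10.6·10^(19.0/20) = 94.47 m.

94.5 m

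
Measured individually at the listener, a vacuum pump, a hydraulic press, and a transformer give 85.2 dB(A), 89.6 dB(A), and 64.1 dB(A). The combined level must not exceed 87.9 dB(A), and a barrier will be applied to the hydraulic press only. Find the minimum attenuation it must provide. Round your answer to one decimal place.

5.1 dB

Everything except the hydraulic press sums to 10^(85.2/10) + 10^(64.1/10) = 3.337e+08 in linear terms, 85.23 dB(A).
To meet 87.9 dB(A) overall, the treated hydraulic press may contribute at most 10^(87.9/10) − 3.337e+08 = 2.829e+08, i.e. 84.52 dB(A).
So the hydraulic press must be reduced from 89.6 to 84.52 dB(A): IL = 5.08 dB.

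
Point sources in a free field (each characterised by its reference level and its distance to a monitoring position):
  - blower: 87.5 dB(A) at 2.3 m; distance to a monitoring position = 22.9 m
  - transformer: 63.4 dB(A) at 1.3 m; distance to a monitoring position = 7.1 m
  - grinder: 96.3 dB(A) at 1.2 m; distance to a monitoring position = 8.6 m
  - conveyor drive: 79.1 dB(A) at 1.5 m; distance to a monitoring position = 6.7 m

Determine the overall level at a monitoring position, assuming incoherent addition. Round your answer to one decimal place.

79.7 dB(A)

First find each source's level at the receiver (point-source: −20·log₁₀(r/r_ref)), then combine on an intensity basis.
blower: 87.5 − 20·log₁₀(22.9/2.3) = 87.5 − 19.96 = 67.54 dB(A).
transformer: 63.4 − 20·log₁₀(7.1/1.3) = 63.4 − 14.75 = 48.65 dB(A).
grinder: 96.3 − 20·log₁₀(8.6/1.2) = 96.3 − 17.11 = 79.19 dB(A).
conveyor drive: 79.1 − 20·log₁₀(6.7/1.5) = 79.1 − 13.00 = 66.10 dB(A).
Σ 10^(L/10) = 9.288e+07 → L_total = 10·log₁₀(9.288e+07) = 79.68 dB(A).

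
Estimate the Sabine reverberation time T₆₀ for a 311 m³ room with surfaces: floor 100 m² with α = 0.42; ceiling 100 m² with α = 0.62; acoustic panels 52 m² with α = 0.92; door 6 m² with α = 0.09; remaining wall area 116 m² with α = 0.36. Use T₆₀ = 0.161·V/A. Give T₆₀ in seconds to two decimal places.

Summing Sᵢαᵢ: 100·0.42 + 100·0.62 + 52·0.92 + 6·0.09 + 116·0.36 = 194.14 m².
T₆₀ = 0.161 × 311 / 194.14 = 0.258 s.

0.26 s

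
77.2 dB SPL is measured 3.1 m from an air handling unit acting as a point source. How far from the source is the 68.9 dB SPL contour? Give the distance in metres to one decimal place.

Point-source spreading drops the level by 20·log₁₀(r₂/r₁); inverting, r₂/r₁ = 10^(ΔL/20).
r₂ = 3.1·10^((77.2−68.9)/20) = 3.1·10^(8.3/20) = 8.06 m.

8.1 m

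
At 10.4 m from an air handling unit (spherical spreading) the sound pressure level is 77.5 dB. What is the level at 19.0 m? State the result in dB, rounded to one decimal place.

Point-source attenuation: ΔL = 20·log₁₀(r₂/r₁) = 20·log₁₀(19.0/10.4) = 5.234 dB.
L₂ = 77.5 − 20·log₁₀(19.0/10.4) = 77.5 − 5.234 = 72.27 dB.

72.3 dB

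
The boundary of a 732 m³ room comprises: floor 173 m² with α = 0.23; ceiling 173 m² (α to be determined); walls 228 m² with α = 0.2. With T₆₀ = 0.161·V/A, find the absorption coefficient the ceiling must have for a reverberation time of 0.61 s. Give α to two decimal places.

A = 0.161·V/T₆₀ = 0.161·732/0.61 = 193.20 m² sabins.
Absorption from the other surfaces = 173·0.23 + 228·0.2 = 85.39 m², so the ceiling must supply 107.81 m² over 173 m².
α = 107.81/173 = 0.623.

0.62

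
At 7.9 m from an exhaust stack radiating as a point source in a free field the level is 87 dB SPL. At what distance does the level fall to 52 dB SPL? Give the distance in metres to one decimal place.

For a point source L₁ − L₂ = 20·log₁₀(r₂/r₁), so r₂ = r₁·10^((L₁−L₂)/20).
r₂ = 7.9·10^((87−52)/20) = 7.9·10^(35.0/20) = 444.25 m.

444.2 m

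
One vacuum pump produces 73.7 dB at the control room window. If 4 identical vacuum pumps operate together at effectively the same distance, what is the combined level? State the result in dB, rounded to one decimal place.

79.7 dB

N identical incoherent sources raise the level by 10·log₁₀ N.
L_total = 73.7 + 10·log₁₀(4) = 73.7 + 6.021 = 79.72 dB.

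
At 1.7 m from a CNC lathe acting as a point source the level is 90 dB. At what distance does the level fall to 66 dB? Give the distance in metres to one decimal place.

26.9 m

Point-source spreading drops the level by 20·log₁₀(r₂/r₁); inverting, r₂/r₁ = 10^(ΔL/20).
r₂ = 1.7·10^((90−66)/20) = 1.7·10^(24.0/20) = 26.94 m.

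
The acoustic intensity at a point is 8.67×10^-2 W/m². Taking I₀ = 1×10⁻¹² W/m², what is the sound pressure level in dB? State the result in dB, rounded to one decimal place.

109.4 dB

Dividing by I₀ shifts the exponent by 12: I/I₀ = 8.67×10^10.
L = 10·(0.9380 + 10) = 109.38 dB.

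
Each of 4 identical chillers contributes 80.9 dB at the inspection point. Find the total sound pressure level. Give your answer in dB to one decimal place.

L_total = L₁ + 10·log₁₀ N for N identical incoherent sources.
L_total = 80.9 + 10·log₁₀(4) = 80.9 + 6.021 = 86.92 dB.

86.9 dB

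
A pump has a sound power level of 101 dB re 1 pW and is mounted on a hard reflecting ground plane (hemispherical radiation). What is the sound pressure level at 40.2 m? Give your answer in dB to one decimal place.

The power spreads over a hemisphere of area 2π·r², so L_p = L_w − 10·log₁₀(2π·r²).
2π·r² = 1.015e+04 m², 10·log₁₀ of that is 40.066 dB.
L_p = 101 − 40.066 = 60.93 dB.

60.9 dB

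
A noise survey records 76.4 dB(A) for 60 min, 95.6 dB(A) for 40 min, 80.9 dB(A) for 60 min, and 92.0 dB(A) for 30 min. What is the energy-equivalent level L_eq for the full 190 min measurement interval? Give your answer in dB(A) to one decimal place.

90.3 dB(A)

The energy average is taken in the linear domain: L_eq = 10·log₁₀[(Σ tᵢ·10^(Lᵢ/10))/T], T = 190 min.
Σ tᵢ·10^(Lᵢ/10) = 60·10^(76.4/10) + 40·10^(95.6/10) + 60·10^(80.9/10) + 30·10^(92.0/10) = 2.028e+11.
L_eq = 10·log₁₀(2.028e+11/190) = 90.28 dB(A).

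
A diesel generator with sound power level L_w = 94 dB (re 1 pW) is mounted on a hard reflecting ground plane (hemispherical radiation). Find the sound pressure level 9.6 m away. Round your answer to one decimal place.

Free-field hemispherical radiation: L_p = L_w − 10·log₁₀(2π·r²), r = 9.6 m.
2π·r² = 579.1 m², 10·log₁₀ of that is 27.627 dB.
L_p = 94 − 27.627 = 66.37 dB.

66.4 dB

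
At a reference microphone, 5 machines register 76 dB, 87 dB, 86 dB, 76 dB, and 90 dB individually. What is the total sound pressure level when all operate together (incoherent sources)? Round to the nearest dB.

93 dB

Incoherent sources combine by intensity addition: L_total = 10·log₁₀(Σ 10^(L_i/10)).
Σ 10^(L/10) = 10^(76/10) + 10^(87/10) + 10^(86/10) + 10^(76/10) + 10^(90/10) = 1.979e+09.
L_total = 10·log₁₀(1.979e+09) = 92.96 dB.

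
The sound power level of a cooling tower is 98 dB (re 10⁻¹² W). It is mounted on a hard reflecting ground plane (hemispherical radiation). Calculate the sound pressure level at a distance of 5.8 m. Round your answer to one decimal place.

Free-field hemispherical radiation: L_p = L_w − 10·log₁₀(2π·r²), r = 5.8 m.
2π·r² = 211.4 m², 10·log₁₀ of that is 23.250 dB.
L_p = 98 − 23.250 = 74.75 dB.

74.7 dB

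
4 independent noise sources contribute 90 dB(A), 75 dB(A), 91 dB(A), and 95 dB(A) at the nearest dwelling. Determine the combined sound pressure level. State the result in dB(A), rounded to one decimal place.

97.4 dB(A)

For uncorrelated sources the intensities add, so convert each level to linear form, sum, and take 10·log₁₀ of the total.
Σ 10^(L/10) = 10^(90/10) + 10^(75/10) + 10^(91/10) + 10^(95/10) = 5.453e+09.
L_total = 10·log₁₀(5.453e+09) = 97.37 dB(A).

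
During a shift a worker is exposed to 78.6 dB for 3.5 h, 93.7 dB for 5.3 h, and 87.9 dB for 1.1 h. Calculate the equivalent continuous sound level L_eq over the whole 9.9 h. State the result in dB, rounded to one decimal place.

91.3 dB

The energy average is taken in the linear domain: L_eq = 10·log₁₀[(Σ tᵢ·10^(Lᵢ/10))/T], T = 9.9 h.
Σ tᵢ·10^(Lᵢ/10) = 3.5·10^(78.6/10) + 5.3·10^(93.7/10) + 1.1·10^(87.9/10) = 1.336e+10.
L_eq = 10·log₁₀(1.336e+10/9.9) = 91.30 dB.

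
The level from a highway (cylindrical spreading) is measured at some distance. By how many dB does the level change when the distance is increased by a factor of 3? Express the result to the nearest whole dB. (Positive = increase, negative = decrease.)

-5 dB

With cylindrical spreading the level changes by −10·log₁₀(r₂/r₁).
ΔL = −10·log₁₀(3) = -4.77 dB.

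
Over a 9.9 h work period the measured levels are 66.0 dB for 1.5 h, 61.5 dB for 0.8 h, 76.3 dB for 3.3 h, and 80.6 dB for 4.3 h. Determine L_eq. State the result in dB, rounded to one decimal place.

78.1 dB

The energy average is taken in the linear domain: L_eq = 10·log₁₀[(Σ tᵢ·10^(Lᵢ/10))/T], T = 9.9 h.
Σ tᵢ·10^(Lᵢ/10) = 1.5·10^(66.0/10) + 0.8·10^(61.5/10) + 3.3·10^(76.3/10) + 4.3·10^(80.6/10) = 6.416e+08.
L_eq = 10·log₁₀(6.416e+08/9.9) = 78.12 dB.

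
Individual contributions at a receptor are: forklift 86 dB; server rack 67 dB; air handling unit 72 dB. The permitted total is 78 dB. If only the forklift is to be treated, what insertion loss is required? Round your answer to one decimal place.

The untreated sources together contribute 10^(67/10) + 10^(72/10) = 2.086e+07, i.e. 73.19 dB.
The limit corresponds to 10^(78/10) = 6.310e+07; subtracting the fixed part leaves 4.223e+07 for the forklift, i.e. 76.26 dB.
So the forklift must be reduced from 86 to 76.26 dB: IL = 9.74 dB.

9.7 dB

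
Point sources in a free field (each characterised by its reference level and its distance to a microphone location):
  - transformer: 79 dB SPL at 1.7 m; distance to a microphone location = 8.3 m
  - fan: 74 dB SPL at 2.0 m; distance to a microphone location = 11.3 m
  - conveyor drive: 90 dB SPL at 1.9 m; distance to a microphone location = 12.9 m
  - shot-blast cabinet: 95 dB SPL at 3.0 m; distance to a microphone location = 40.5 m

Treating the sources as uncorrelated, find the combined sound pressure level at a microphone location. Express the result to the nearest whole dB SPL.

76 dB SPL

First find each source's level at the receiver (point-source: −20·log₁₀(r/r_ref)), then combine on an intensity basis.
transformer: 79 − 20·log₁₀(8.3/1.7) = 79 − 13.77 = 65.23 dB SPL.
fan: 74 − 20·log₁₀(11.3/2.0) = 74 − 15.04 = 58.96 dB SPL.
conveyor drive: 90 − 20·log₁₀(12.9/1.9) = 90 − 16.64 = 73.36 dB SPL.
shot-blast cabinet: 95 − 20·log₁₀(40.5/3.0) = 95 − 22.61 = 72.39 dB SPL.
Σ 10^(L/10) = 4.316e+07 → L_total = 10·log₁₀(4.316e+07) = 76.35 dB SPL.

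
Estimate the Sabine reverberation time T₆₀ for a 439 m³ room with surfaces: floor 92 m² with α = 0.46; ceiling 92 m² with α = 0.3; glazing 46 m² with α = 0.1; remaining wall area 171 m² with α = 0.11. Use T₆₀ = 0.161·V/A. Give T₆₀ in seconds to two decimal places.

0.76 s

A = Σ Sᵢαᵢ = 92·0.46 + 92·0.3 + 46·0.1 + 171·0.11 = 93.33 m².
T₆₀ = 0.161 × 439 / 93.33 = 0.757 s.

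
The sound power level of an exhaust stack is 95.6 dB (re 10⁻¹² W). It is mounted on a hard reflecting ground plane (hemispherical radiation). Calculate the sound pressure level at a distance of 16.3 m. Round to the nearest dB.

63 dB

The power spreads over a hemisphere of area 2π·r², so L_p = L_w − 10·log₁₀(2π·r²).
2π·r² = 1669 m², 10·log₁₀ of that is 32.226 dB.
L_p = 95.6 − 32.226 = 63.37 dB.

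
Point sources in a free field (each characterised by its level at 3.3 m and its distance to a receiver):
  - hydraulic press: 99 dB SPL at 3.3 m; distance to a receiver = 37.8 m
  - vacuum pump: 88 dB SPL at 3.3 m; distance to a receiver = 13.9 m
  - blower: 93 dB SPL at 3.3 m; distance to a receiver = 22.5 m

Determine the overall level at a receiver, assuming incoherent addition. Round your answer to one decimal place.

81.4 dB SPL

Apply inverse-square spreading to bring every level to the receiver, then sum 10^(L/10).
hydraulic press: 99 − 20·log₁₀(37.8/3.3) = 99 − 21.18 = 77.82 dB SPL.
vacuum pump: 88 − 20·log₁₀(13.9/3.3) = 88 − 12.49 = 75.51 dB SPL.
blower: 93 − 20·log₁₀(22.5/3.3) = 93 − 16.67 = 76.33 dB SPL.
Σ 10^(L/10) = 1.390e+08 → L_total = 10·log₁₀(1.390e+08) = 81.43 dB SPL.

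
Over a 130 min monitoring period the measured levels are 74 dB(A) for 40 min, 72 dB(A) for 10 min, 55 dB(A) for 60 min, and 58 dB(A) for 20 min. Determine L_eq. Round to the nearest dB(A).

Weight each interval's intensity by its duration and average over T = 130 min:
Σ tᵢ·10^(Lᵢ/10) = 40·10^(74/10) + 10·10^(72/10) + 60·10^(55/10) + 20·10^(58/10) = 1.195e+09.
L_eq = 10·log₁₀(1.195e+09/130) = 69.63 dB(A).

70 dB(A)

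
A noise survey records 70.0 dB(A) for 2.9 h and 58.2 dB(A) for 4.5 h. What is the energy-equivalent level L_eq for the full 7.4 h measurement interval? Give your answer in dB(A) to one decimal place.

66.4 dB(A)

Weight each interval's intensity by its duration and average over T = 7.4 h:
Σ tᵢ·10^(Lᵢ/10) = 2.9·10^(70.0/10) + 4.5·10^(58.2/10) = 3.197e+07.
L_eq = 10·log₁₀(3.197e+07/7.4) = 66.36 dB(A).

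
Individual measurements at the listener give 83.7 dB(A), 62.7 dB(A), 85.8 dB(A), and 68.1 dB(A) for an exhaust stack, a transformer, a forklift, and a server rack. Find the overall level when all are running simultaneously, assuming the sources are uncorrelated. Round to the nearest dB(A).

88 dB(A)

Incoherent sources combine by intensity addition: L_total = 10·log₁₀(Σ 10^(L_i/10)).
Σ 10^(L/10) = 10^(83.7/10) + 10^(62.7/10) + 10^(85.8/10) + 10^(68.1/10) = 6.229e+08.
L_total = 10·log₁₀(6.229e+08) = 87.94 dB(A).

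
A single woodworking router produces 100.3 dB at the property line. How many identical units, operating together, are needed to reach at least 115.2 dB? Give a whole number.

31

The shortfall is 115.2 − 100.3 = 14.9 dB, and N units add 10·log₁₀ N, so need 10·log₁₀ N ≥ 14.9.
N ≥ 10^(14.9/10) = 30.903, so N = 31.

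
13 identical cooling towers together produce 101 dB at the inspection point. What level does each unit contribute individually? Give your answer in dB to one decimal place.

89.9 dB

Dividing the total intensity by 13 lowers the level by 10·log₁₀ 13 = 11.139 dB: L₁ = 101 − 11.139.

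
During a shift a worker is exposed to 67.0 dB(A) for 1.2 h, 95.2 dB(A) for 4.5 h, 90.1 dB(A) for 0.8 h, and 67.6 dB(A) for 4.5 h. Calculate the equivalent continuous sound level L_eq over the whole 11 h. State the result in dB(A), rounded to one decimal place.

L_eq = 10·log₁₀[(1/T)·Σ tᵢ·10^(Lᵢ/10)] with T = 11 h.
Σ tᵢ·10^(Lᵢ/10) = 1.2·10^(67.0/10) + 4.5·10^(95.2/10) + 0.8·10^(90.1/10) + 4.5·10^(67.6/10) = 1.575e+10.
L_eq = 10·log₁₀(1.575e+10/11) = 91.56 dB(A).

91.6 dB(A)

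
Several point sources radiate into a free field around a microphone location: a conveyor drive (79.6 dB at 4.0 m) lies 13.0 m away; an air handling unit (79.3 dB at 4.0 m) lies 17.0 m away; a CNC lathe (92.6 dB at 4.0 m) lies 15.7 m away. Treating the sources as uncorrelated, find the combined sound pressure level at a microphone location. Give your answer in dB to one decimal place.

81.2 dB

Apply inverse-square spreading to bring every level to the receiver, then sum 10^(L/10).
conveyor drive: 79.6 − 20·log₁₀(13.0/4.0) = 79.6 − 10.24 = 69.36 dB.
air handling unit: 79.3 − 20·log₁₀(17.0/4.0) = 79.3 − 12.57 = 66.73 dB.
CNC lathe: 92.6 − 20·log₁₀(15.7/4.0) = 92.6 − 11.88 = 80.72 dB.
Σ 10^(L/10) = 1.315e+08 → L_total = 10·log₁₀(1.315e+08) = 81.19 dB.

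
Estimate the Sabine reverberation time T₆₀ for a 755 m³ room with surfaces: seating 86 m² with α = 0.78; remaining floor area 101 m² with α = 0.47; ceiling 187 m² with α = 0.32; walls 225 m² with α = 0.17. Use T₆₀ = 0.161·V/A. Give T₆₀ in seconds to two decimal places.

Total absorption A = 86·0.78 + 101·0.47 + 187·0.32 + 225·0.17 = 212.64 m² sabins.
T₆₀ = 0.161·V/A = 0.161·755/212.64 = 0.572 s.

0.57 s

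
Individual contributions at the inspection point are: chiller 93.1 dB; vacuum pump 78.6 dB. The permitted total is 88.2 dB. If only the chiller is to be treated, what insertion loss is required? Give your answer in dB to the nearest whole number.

5 dB

Fixed contribution from the other source: Σ 10^(L/10) = 10^(78.6/10) = 7.244e+07 (78.60 dB).
To meet 88.2 dB overall, the treated chiller may contribute at most 10^(88.2/10) − 7.244e+07 = 5.882e+08, i.e. 87.70 dB.
Required insertion loss = 93.1 − 87.70 = 5.40 dB.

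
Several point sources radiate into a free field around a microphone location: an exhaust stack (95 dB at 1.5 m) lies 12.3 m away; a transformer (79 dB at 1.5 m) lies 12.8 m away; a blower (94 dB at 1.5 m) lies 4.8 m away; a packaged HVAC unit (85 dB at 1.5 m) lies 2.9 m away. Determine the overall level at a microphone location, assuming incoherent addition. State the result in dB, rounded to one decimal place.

First find each source's level at the receiver (point-source: −20·log₁₀(r/r_ref)), then combine on an intensity basis.
exhaust stack: 95 − 20·log₁₀(12.3/1.5) = 95 − 18.28 = 76.72 dB.
transformer: 79 − 20·log₁₀(12.8/1.5) = 79 − 18.62 = 60.38 dB.
blower: 94 − 20·log₁₀(4.8/1.5) = 94 − 10.10 = 83.90 dB.
packaged HVAC unit: 85 − 20·log₁₀(2.9/1.5) = 85 − 5.73 = 79.27 dB.
Σ 10^(L/10) = 3.780e+08 → L_total = 10·log₁₀(3.780e+08) = 85.78 dB.

85.8 dB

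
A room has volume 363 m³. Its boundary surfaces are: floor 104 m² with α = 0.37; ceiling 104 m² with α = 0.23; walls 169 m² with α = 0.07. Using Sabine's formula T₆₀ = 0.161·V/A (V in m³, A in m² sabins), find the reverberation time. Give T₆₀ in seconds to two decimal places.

A = Σ Sᵢαᵢ = 104·0.37 + 104·0.23 + 169·0.07 = 74.23 m².
T₆₀ = 0.161·V/A = 0.161·363/74.23 = 0.787 s.

0.79 s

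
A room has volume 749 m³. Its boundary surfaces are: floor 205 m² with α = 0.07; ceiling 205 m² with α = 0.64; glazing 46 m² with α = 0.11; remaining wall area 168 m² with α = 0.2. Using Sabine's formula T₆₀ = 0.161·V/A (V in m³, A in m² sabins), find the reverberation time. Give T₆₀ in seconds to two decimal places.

A = Σ Sᵢαᵢ = 205·0.07 + 205·0.64 + 46·0.11 + 168·0.2 = 184.21 m².
T₆₀ = 0.161 × 749 / 184.21 = 0.655 s.

0.65 s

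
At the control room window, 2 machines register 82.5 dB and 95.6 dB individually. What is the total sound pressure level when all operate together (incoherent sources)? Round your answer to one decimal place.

95.8 dB

Incoherent sources combine by intensity addition: L_total = 10·log₁₀(Σ 10^(L_i/10)).
Σ 10^(L/10) = 10^(82.5/10) + 10^(95.6/10) = 3.809e+09.
L_total = 10·log₁₀(3.809e+09) = 95.81 dB.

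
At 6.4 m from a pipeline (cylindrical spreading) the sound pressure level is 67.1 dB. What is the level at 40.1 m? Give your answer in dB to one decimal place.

59.1 dB

Cylindrical spreading from a line source gives a 10·log₁₀(r₂/r₁) drop.
L₂ = 67.1 − 10·log₁₀(40.1/6.4) = 67.1 − 7.970 = 59.13 dB.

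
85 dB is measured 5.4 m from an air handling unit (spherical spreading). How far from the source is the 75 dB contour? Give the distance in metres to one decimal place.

For a point source L₁ − L₂ = 20·log₁₀(r₂/r₁), so r₂ = r₁·10^((L₁−L₂)/20).
r₂ = 5.4·10^((85−75)/20) = 5.4·10^(10.0/20) = 17.08 m.

17.1 m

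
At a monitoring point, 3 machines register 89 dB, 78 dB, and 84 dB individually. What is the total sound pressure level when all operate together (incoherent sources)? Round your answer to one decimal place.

90.4 dB

For uncorrelated sources the intensities add, so convert each level to linear form, sum, and take 10·log₁₀ of the total.
Σ 10^(L/10) = 10^(89/10) + 10^(78/10) + 10^(84/10) = 1.109e+09.
L_total = 10·log₁₀(1.109e+09) = 90.45 dB.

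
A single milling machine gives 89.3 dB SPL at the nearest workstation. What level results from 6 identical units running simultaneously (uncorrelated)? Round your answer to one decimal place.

97.1 dB SPL

N identical incoherent sources raise the level by 10·log₁₀ N.
L_total = 89.3 + 10·log₁₀(6) = 89.3 + 7.782 = 97.08 dB SPL.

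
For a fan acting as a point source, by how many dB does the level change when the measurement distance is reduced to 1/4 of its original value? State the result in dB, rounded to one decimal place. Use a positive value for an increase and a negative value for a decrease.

+12.0 dB

With spherical spreading the level changes by −20·log₁₀(r₂/r₁).
ΔL = −20·log₁₀(0.25) = +12.04 dB.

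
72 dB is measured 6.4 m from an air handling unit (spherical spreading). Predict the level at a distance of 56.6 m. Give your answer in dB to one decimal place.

53.1 dB

Point-source attenuation: ΔL = 20·log₁₀(r₂/r₁) = 20·log₁₀(56.6/6.4) = 18.933 dB.
L₂ = 72 − 20·log₁₀(56.6/6.4) = 72 − 18.933 = 53.07 dB.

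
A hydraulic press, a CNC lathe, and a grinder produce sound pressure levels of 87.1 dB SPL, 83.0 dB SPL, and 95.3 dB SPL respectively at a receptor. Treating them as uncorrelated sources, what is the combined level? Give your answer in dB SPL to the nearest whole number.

96 dB SPL

Incoherent sources combine by intensity addition: L_total = 10·log₁₀(Σ 10^(L_i/10)).
Σ 10^(L/10) = 10^(87.1/10) + 10^(83.0/10) + 10^(95.3/10) = 4.101e+09.
L_total = 10·log₁₀(4.101e+09) = 96.13 dB SPL.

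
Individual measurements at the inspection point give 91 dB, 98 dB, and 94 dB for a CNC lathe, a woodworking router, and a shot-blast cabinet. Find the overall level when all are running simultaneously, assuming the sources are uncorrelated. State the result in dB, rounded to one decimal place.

Incoherent sources combine by intensity addition: L_total = 10·log₁₀(Σ 10^(L_i/10)).
Σ 10^(L/10) = 10^(91/10) + 10^(98/10) + 10^(94/10) = 1.008e+10.
L_total = 10·log₁₀(1.008e+10) = 100.03 dB.

100.0 dB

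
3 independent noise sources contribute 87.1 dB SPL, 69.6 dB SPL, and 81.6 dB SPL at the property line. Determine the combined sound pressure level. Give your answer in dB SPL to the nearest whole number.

For uncorrelated sources the intensities add, so convert each level to linear form, sum, and take 10·log₁₀ of the total.
Σ 10^(L/10) = 10^(87.1/10) + 10^(69.6/10) + 10^(81.6/10) = 6.665e+08.
L_total = 10·log₁₀(6.665e+08) = 88.24 dB SPL.

88 dB SPL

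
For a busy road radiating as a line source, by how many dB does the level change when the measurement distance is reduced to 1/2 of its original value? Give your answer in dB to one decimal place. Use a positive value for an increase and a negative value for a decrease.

With cylindrical spreading the level changes by −10·log₁₀(r₂/r₁).
ΔL = −10·log₁₀(0.5) = +3.01 dB.

+3.0 dB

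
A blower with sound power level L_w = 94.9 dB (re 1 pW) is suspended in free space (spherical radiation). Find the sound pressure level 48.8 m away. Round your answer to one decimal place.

50.1 dB

L_p = L_w − 10·log₁₀(4π·r²) with r = 48.8 m.
4π·r² = 2.993e+04 m², 10·log₁₀ of that is 44.760 dB.
L_p = 94.9 − 44.760 = 50.14 dB.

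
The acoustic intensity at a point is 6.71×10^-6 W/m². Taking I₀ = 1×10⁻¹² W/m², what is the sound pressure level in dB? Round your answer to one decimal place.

68.3 dB

L = 10·log₁₀(I/I₀) = 10·log₁₀(6.71×10^-6/10⁻¹²) = 10·log₁₀(6.71×10^6).
L = 10·(0.8267 + 6) = 68.27 dB.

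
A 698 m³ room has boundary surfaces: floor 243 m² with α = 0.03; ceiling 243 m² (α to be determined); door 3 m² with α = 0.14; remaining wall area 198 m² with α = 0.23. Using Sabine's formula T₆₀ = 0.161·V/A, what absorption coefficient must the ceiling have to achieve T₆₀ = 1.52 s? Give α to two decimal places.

0.09

From T₆₀ = 0.161·V/A, the target T₆₀ = 1.52 s needs A = 0.161·698/1.52 = 73.93 m².
Absorption from the other surfaces = 243·0.03 + 3·0.14 + 198·0.23 = 53.25 m², so the ceiling must supply 20.68 m² over 243 m².
α = 20.68/243 = 0.085.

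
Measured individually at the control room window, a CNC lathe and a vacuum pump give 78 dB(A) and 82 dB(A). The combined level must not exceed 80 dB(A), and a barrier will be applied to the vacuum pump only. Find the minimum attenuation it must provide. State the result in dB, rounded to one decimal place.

Everything except the vacuum pump sums to 10^(78/10) = 6.310e+07 in linear terms, 78.00 dB(A).
To meet 80 dB(A) overall, the treated vacuum pump may contribute at most 10^(80/10) − 6.310e+07 = 3.690e+07, i.e. 75.67 dB(A).
Required insertion loss = 82 − 75.67 = 6.33 dB.

6.3 dB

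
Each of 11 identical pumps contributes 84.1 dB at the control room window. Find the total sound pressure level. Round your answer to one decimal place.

N identical incoherent sources raise the level by 10·log₁₀ N.
L_total = 84.1 + 10·log₁₀(11) = 84.1 + 10.414 = 94.51 dB.

94.5 dB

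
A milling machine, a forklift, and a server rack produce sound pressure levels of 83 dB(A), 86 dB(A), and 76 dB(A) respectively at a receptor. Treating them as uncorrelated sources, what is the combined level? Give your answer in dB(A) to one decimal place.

88.0 dB(A)

For uncorrelated sources the intensities add, so convert each level to linear form, sum, and take 10·log₁₀ of the total.
Σ 10^(L/10) = 10^(83/10) + 10^(86/10) + 10^(76/10) = 6.374e+08.
L_total = 10·log₁₀(6.374e+08) = 88.04 dB(A).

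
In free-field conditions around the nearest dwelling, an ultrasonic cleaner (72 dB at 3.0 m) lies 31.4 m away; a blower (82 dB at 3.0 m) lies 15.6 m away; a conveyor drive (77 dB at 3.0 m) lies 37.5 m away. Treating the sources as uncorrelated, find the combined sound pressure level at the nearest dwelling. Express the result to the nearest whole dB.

68 dB

Apply inverse-square spreading to bring every level to the receiver, then sum 10^(L/10).
ultrasonic cleaner: 72 − 20·log₁₀(31.4/3.0) = 72 − 20.40 = 51.60 dB.
blower: 82 − 20·log₁₀(15.6/3.0) = 82 − 14.32 = 67.68 dB.
conveyor drive: 77 − 20·log₁₀(37.5/3.0) = 77 − 21.94 = 55.06 dB.
Σ 10^(L/10) = 6.327e+06 → L_total = 10·log₁₀(6.327e+06) = 68.01 dB.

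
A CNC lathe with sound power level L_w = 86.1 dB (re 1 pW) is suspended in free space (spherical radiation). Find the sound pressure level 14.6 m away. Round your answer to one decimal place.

51.8 dB

L_p = L_w − 10·log₁₀(4π·r²) with r = 14.6 m.
4π·r² = 2679 m², 10·log₁₀ of that is 34.279 dB.
L_p = 86.1 − 34.279 = 51.82 dB.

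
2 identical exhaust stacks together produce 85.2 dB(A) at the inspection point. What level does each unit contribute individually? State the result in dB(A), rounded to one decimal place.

Dividing the total intensity by 2 lowers the level by 10·log₁₀ 2 = 3.010 dB: L₁ = 85.2 − 3.010.

82.2 dB(A)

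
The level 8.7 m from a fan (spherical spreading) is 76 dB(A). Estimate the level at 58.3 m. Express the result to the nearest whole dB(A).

59 dB(A)

For a point source, L₂ = L₁ − 20·log₁₀(r₂/r₁).
L₂ = 76 − 20·log₁₀(58.3/8.7) = 76 − 16.523 = 59.48 dB(A).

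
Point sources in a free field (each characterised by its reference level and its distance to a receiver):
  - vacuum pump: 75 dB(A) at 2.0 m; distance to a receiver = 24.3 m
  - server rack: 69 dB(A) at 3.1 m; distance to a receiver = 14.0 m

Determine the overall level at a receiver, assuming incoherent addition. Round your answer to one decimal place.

Propagate each source to the receiver with L = L_ref − 20·log₁₀(r/r_ref), then add intensities.
vacuum pump: 75 − 20·log₁₀(24.3/2.0) = 75 − 21.69 = 53.31 dB(A).
server rack: 69 − 20·log₁₀(14.0/3.1) = 69 − 13.10 = 55.90 dB(A).
Σ 10^(L/10) = 6.037e+05 → L_total = 10·log₁₀(6.037e+05) = 57.81 dB(A).

57.8 dB(A)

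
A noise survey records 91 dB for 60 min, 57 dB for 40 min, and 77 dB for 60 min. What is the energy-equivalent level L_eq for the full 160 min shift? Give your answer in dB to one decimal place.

L_eq = 10·log₁₀[(1/T)·Σ tᵢ·10^(Lᵢ/10)] with T = 160 min.
Σ tᵢ·10^(Lᵢ/10) = 60·10^(91/10) + 40·10^(57/10) + 60·10^(77/10) = 7.856e+10.
L_eq = 10·log₁₀(7.856e+10/160) = 86.91 dB.

86.9 dB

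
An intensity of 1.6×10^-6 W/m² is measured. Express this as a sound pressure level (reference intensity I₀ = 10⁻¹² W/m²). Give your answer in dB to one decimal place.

I/I₀ = 1.6×10^-6/10⁻¹² = 1.6×10^6, and L = 10·log₁₀(I/I₀).
L = 10·(0.2041 + 6) = 62.04 dB.

62.0 dB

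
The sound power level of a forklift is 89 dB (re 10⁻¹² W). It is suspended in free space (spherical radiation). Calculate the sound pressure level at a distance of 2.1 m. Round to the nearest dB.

Free-field spherical radiation: L_p = L_w − 10·log₁₀(4π·r²), r = 2.1 m.
4π·r² = 55.42 m², 10·log₁₀ of that is 17.436 dB.
L_p = 89 − 17.436 = 71.56 dB.

72 dB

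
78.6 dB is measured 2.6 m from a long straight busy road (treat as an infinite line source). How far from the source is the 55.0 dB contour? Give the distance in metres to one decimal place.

The 23.6 dB drop corresponds to a distance ratio of 10^(23.6/10) for a line source.
r₂ = 2.6·10^((78.6−55.0)/10) = 2.6·10^(23.6/10) = 595.63 m.

595.6 m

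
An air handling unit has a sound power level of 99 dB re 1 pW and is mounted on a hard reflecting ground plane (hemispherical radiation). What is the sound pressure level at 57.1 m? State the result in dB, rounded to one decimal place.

55.9 dB

L_p = L_w − 10·log₁₀(2π·r²) with r = 57.1 m.
2π·r² = 2.049e+04 m², 10·log₁₀ of that is 43.115 dB.
L_p = 99 − 43.115 = 55.89 dB.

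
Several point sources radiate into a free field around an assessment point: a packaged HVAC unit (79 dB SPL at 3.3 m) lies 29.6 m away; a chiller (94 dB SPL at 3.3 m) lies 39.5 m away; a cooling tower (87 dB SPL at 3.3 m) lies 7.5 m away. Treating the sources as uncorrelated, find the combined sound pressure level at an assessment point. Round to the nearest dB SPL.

Apply inverse-square spreading to bring every level to the receiver, then sum 10^(L/10).
packaged HVAC unit: 79 − 20·log₁₀(29.6/3.3) = 79 − 19.06 = 59.94 dB SPL.
chiller: 94 − 20·log₁₀(39.5/3.3) = 94 − 21.56 = 72.44 dB SPL.
cooling tower: 87 − 20·log₁₀(7.5/3.3) = 87 − 7.13 = 79.87 dB SPL.
Σ 10^(L/10) = 1.155e+08 → L_total = 10·log₁₀(1.155e+08) = 80.63 dB SPL.

81 dB SPL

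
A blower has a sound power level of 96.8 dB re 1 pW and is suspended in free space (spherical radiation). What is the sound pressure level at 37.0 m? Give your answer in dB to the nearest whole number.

54 dB

The power spreads over a sphere of area 4π·r², so L_p = L_w − 10·log₁₀(4π·r²).
4π·r² = 1.72e+04 m², 10·log₁₀ of that is 42.356 dB.
L_p = 96.8 − 42.356 = 54.44 dB.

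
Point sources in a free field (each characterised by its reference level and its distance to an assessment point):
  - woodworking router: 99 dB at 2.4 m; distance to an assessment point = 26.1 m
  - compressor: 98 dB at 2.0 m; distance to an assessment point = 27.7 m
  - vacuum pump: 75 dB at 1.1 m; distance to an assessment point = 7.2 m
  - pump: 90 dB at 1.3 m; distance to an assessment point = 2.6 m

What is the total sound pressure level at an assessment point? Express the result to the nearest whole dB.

Propagate each source to the receiver with L = L_ref − 20·log₁₀(r/r_ref), then add intensities.
woodworking router: 99 − 20·log₁₀(26.1/2.4) = 99 − 20.73 = 78.27 dB.
compressor: 98 − 20·log₁₀(27.7/2.0) = 98 − 22.83 = 75.17 dB.
vacuum pump: 75 − 20·log₁₀(7.2/1.1) = 75 − 16.32 = 58.68 dB.
pump: 90 − 20·log₁₀(2.6/1.3) = 90 − 6.02 = 83.98 dB.
Σ 10^(L/10) = 3.508e+08 → L_total = 10·log₁₀(3.508e+08) = 85.45 dB.

85 dB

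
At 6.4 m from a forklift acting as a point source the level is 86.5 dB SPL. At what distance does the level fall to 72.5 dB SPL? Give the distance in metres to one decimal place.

For a point source L₁ − L₂ = 20·log₁₀(r₂/r₁), so r₂ = r₁·10^((L₁−L₂)/20).
r₂ = 6.4·10^((86.5−72.5)/20) = 6.4·10^(14.0/20) = 32.08 m.

32.1 m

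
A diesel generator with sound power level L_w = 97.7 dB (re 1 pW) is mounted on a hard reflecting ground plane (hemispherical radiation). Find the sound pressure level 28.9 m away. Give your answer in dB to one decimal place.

60.5 dB

Free-field hemispherical radiation: L_p = L_w − 10·log₁₀(2π·r²), r = 28.9 m.
2π·r² = 5248 m², 10·log₁₀ of that is 37.200 dB.
L_p = 97.7 − 37.200 = 60.50 dB.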